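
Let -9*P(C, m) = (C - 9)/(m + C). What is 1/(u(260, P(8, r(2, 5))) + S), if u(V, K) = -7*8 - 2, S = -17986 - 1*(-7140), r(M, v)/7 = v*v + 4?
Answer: -1/10904 ≈ -9.1709e-5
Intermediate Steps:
r(M, v) = 28 + 7*v² (r(M, v) = 7*(v*v + 4) = 7*(v² + 4) = 7*(4 + v²) = 28 + 7*v²)
P(C, m) = -(-9 + C)/(9*(C + m)) (P(C, m) = -(C - 9)/(9*(m + C)) = -(-9 + C)/(9*(C + m)))
S = -10846 (S = -17986 + 7140 = -10846)
u(V, K) = -58 (u(V, K) = -56 - 2 = -58)
1/(u(260, P(8, r(2, 5))) + S) = 1/(-58 - 10846) = 1/(-10904) = -1/10904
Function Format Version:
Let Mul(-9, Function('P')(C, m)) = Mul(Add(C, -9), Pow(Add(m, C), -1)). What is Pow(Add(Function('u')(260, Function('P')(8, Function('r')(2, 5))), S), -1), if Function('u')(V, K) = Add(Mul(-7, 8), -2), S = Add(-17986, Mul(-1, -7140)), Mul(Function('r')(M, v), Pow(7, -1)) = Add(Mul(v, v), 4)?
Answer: Rational(-1, 10904) ≈ -9.1709e-5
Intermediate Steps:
Function('r')(M, v) = Add(28, Mul(7, Pow(v, 2))) (Function('r')(M, v) = Mul(7, Add(Mul(v, v), 4)) = Mul(7, Add(Pow(v, 2), 4)) = Mul(7, Add(4, Pow(v, 2))) = Add(28, Mul(7, Pow(v, 2))))
Function('P')(C, m) = Mul(Rational(-1, 9), Pow(Add(C, m), -1), Add(-9, C)) (Function('P')(C, m) = Mul(Rational(-1, 9), Mul(Add(C, -9), Pow(Add(m, C), -1))) = Mul(Rational(-1, 9), Mul(Add(-9, C), Pow(Add(C, m), -1))) = Mul(Rational(-1, 9), Mul(Pow(Add(C, m), -1), Add(-9, C))) = Mul(Rational(-1, 9), Pow(Add(C, m), -1), Add(-9, C)))
S = -10846 (S = Add(-17986, 7140) = -10846)
Function('u')(V, K) = -58 (Function('u')(V, K) = Add(-56, -2) = -58)
Pow(Add(Function('u')(260, Function('P')(8, Function('r')(2, 5))), S), -1) = Pow(Add(-58, -10846), -1) = Pow(-10904, -1) = Rational(-1, 10904)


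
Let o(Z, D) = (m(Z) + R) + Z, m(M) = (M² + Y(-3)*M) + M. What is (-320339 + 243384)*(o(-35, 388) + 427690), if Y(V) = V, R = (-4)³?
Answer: -33004922130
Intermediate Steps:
R = -64
m(M) = M² - 2*M (m(M) = (M² - 3*M) + M = M² - 2*M)
o(Z, D) = -64 + Z + Z*(-2 + Z) (o(Z, D) = (Z*(-2 + Z) - 64) + Z = (-64 + Z*(-2 + Z)) + Z = -64 + Z + Z*(-2 + Z))
(-320339 + 243384)*(o(-35, 388) + 427690) = (-320339 + 243384)*((-64 + (-35)² - 1*(-35)) + 427690) = -76955*((-64 + 1225 + 35) + 427690) = -76955*(1196 + 427690) = -76955*428886 = -33004922130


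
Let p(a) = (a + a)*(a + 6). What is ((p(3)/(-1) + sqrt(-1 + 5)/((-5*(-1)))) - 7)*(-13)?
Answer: 3939/5 ≈ 787.80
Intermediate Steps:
p(a) = 2*a*(6 + a) (p(a) = (2*a)*(6 + a) = 2*a*(6 + a))
((p(3)/(-1) + sqrt(-1 + 5)/((-5*(-1)))) - 7)*(-13) = (((2*3*(6 + 3))/(-1) + sqrt(-1 + 5)/((-5*(-1)))) - 7)*(-13) = (((2*3*9)*(-1) + sqrt(4)/5) - 7)*(-13) = ((54*(-1) + 2*(1/5)) - 7)*(-13) = ((-54 + 2/5) - 7)*(-13) = (-268/5 - 7)*(-13) = -303/5*(-13) = 3939/5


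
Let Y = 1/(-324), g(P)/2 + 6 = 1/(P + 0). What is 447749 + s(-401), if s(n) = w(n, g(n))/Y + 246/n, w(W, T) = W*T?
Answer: -445907033/401 ≈ -1.1120e+6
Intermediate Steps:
g(P) = -12 + 2/P (g(P) = -12 + 2/(P + 0) = -12 + 2/P)
Y = -1/324 ≈ -0.0030864
w(W, T) = T*W
s(n) = 246/n - 324*n*(-12 + 2/n) (s(n) = ((-12 + 2/n)*n)/(-1/324) + 246/n = (n*(-12 + 2/n))*(-324) + 246/n = -324*n*(-12 + 2/n) + 246/n = 246/n - 324*n*(-12 + 2/n))
447749 + s(-401) = 447749 + (-648 + 246/(-401) + 3888*(-401)) = 447749 + (-648 + 246*(-1/401) - 1559088) = 447749 + (-648 - 246/401 - 1559088) = 447749 - 625454382/401 = -445907033/401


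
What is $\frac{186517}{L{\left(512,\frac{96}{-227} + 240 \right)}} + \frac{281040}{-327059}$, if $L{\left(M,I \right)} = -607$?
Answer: $- \frac{61172654783}{198524813} \approx -308.14$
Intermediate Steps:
$\frac{186517}{L{\left(512,\frac{96}{-227} + 240 \right)}} + \frac{281040}{-327059} = \frac{186517}{-607} + \frac{281040}{-327059} = 186517 \left(- \frac{1}{607}\right) + 281040 \left(- \frac{1}{327059}\right) = - \frac{186517}{607} - \frac{281040}{327059} = - \frac{61172654783}{198524813}$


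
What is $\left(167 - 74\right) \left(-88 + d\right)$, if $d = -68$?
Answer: $-14508$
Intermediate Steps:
$\left(167 - 74\right) \left(-88 + d\right) = \left(167 - 74\right) \left(-88 - 68\right) = 93 \left(-156\right) = -14508$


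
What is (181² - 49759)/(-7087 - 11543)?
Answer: 2833/3105 ≈ 0.91240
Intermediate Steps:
(181² - 49759)/(-7087 - 11543) = (32761 - 49759)/(-18630) = -16998*(-1/18630) = 2833/3105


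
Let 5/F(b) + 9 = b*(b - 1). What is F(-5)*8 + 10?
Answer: 250/21 ≈ 11.905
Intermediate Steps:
F(b) = 5/(-9 + b*(-1 + b)) (F(b) = 5/(-9 + b*(b - 1)) = 5/(-9 + b*(-1 + b)))
F(-5)*8 + 10 = (5/(-9 + (-5)**2 - 1*(-5)))*8 + 10 = (5/(-9 + 25 + 5))*8 + 10 = (5/21)*8 + 10 = 40/21 + 10 = 250/21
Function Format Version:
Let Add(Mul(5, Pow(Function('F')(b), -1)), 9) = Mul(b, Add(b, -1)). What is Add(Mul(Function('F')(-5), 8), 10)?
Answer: Rational(250, 21) ≈ 11.905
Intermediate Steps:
Function('F')(b) = Mul(5, Pow(Add(-9, Mul(b, Add(-1, b))), -1)) (Function('F')(b) = Mul(5, Pow(Add(-9, Mul(b, Add(b, -1))), -1)) = Mul(5, Pow(Add(-9, Mul(b, Add(-1, b))), -1)))
Add(Mul(Function('F')(-5), 8), 10) = Add(Mul(Mul(5, Pow(Add(-9, Pow(-5, 2), Mul(-1, -5)), -1)), 8), 10) = Add(Mul(Mul(5, Pow(Add(-9, 25, 5), -1)), 8), 10) = Add(Mul(Mul(5, Pow(21, -1)), 8), 10) = Add(Mul(Mul(5, Rational(1, 21)), 8), 10) = Add(Mul(Rational(5, 21), 8), 10) = Add(Rational(40, 21), 10) = Rational(250, 21)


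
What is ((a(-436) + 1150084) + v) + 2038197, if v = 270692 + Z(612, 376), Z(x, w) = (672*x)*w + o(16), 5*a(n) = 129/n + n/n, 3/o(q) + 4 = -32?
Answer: 258484077589/1635 ≈ 1.5809e+8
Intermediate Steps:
o(q) = -1/12 (o(q) = 3/(-4 - 32) = 3/(-36) = 3*(-1/36) = -1/12)
a(n) = ⅕ + 129/(5*n) (a(n) = (129/n + n/n)/5 = (129/n + 1)/5 = (1 + 129/n)/5 = ⅕ + 129/(5*n))
Z(x, w) = -1/12 + 672*w*x (Z(x, w) = (672*x)*w - 1/12 = 672*w*x - 1/12 = -1/12 + 672*w*x)
v = 1858871471/12 (v = 270692 + (-1/12 + 672*376*612) = 270692 + (-1/12 + 154635264) = 270692 + 1855623167/12 = 1858871471/12 ≈ 1.5491e+8)
((a(-436) + 1150084) + v) + 2038197 = (((⅕)*(129 - 436)/(-436) + 1150084) + 1858871471/12) + 2038197 = (((⅕)*(-1/436)*(-307) + 1150084) + 1858871471/12) + 2038197 = ((307/2180 + 1150084) + 1858871471/12) + 2038197 = (2507183427/2180 + 1858871471/12) + 2038197 = 255151625494/1635 + 2038197 = 258484077589/1635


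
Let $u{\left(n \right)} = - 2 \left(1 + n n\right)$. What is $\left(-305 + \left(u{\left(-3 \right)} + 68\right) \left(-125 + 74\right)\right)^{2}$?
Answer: $7579009$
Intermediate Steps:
$u{\left(n \right)} = -2 - 2 n^{2}$ ($u{\left(n \right)} = - 2 \left(1 + n^{2}\right) = -2 - 2 n^{2}$)
$\left(-305 + \left(u{\left(-3 \right)} + 68\right) \left(-125 + 74\right)\right)^{2} = \left(-305 + \left(\left(-2 - 2 \left(-3\right)^{2}\right) + 68\right) \left(-125 + 74\right)\right)^{2} = \left(-305 + \left(\left(-2 - 18\right) + 68\right) \left(-51\right)\right)^{2} = \left(-305 + \left(-20 + 68\right) \left(-51\right)\right)^{2} = \left(-305 + 48 \left(-51\right)\right)^{2} = \left(-305 - 2448\right)^{2} = \left(-2753\right)^{2} = 7579009$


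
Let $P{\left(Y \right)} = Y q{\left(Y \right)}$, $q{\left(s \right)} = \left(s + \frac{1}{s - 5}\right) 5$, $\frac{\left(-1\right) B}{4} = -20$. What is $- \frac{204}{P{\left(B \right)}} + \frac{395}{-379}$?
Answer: $- \frac{561151}{535148} \approx -1.0486$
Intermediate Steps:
$B = 80$ ($B = \left(-4\right) \left(-20\right) = 80$)
$q{\left(s \right)} = 5 s + \frac{5}{-5 + s}$ ($q{\left(s \right)} = \left(s + \frac{1}{-5 + s}\right) 5 = 5 s + \frac{5}{-5 + s}$)
$P{\left(Y \right)} = \frac{5 Y \left(1 + Y^{2} - 5 Y\right)}{-5 + Y}$ ($P{\left(Y \right)} = Y \frac{5 \left(1 + Y^{2} - 5 Y\right)}{-5 + Y} = \frac{5 Y \left(1 + Y^{2} - 5 Y\right)}{-5 + Y}$)
$- \frac{204}{P{\left(B \right)}} + \frac{395}{-379} = - \frac{204}{5 \cdot 80 \frac{1}{-5 + 80} \left(1 + 80^{2} - 400\right)} + \frac{395}{-379} = - \frac{204}{5 \cdot 80 \cdot \frac{1}{75} \left(1 + 6400 - 400\right)} + 395 \left(- \frac{1}{379}\right) = - \frac{204}{5 \cdot 80 \cdot \frac{1}{75} \cdot 6001} - \frac{395}{379} = - \frac{204}{\frac{96016}{3}} - \frac{395}{379} = \left(-204\right) \frac{3}{96016} - \frac{395}{379} = - \frac{9}{1412} - \frac{395}{379} = - \frac{561151}{535148}$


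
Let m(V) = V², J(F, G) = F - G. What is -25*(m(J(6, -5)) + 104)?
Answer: -5625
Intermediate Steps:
-25*(m(J(6, -5)) + 104) = -25*((6 - 1*(-5))² + 104) = -25*((6 + 5)² + 104) = -25*(11² + 104) = -25*(121 + 104) = -25*225 = -5625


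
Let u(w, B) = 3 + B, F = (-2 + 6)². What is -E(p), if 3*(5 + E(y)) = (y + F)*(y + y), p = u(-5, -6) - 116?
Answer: -24499/3 ≈ -8166.3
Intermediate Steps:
F = 16 (F = 4² = 16)
p = -119 (p = (3 - 6) - 116 = -3 - 116 = -119)
E(y) = -5 + 2*y*(16 + y)/3 (E(y) = -5 + ((y + 16)*(y + y))/3 = -5 + ((16 + y)*(2*y))/3 = -5 + (2*y*(16 + y))/3 = -5 + 2*y*(16 + y)/3)
-E(p) = -(-5 + (⅔)*(-119)² + (32/3)*(-119)) = -(-5 + (⅔)*14161 - 3808/3) = -(-5 + 28322/3 - 3808/3) = -1*24499/3 = -24499/3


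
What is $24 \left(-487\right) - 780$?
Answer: $-12468$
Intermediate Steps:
$24 \left(-487\right) - 780 = -11688 - 780 = -12468$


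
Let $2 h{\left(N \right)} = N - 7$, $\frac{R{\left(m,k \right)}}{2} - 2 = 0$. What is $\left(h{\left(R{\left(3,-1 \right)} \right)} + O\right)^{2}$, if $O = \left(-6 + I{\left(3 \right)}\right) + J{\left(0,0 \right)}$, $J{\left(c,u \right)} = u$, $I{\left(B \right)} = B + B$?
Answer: $\frac{9}{4} \approx 2.25$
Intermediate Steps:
$I{\left(B \right)} = 2 B$
$R{\left(m,k \right)} = 4$ ($R{\left(m,k \right)} = 4 + 2 \cdot 0 = 4 + 0 = 4$)
$h{\left(N \right)} = - \frac{7}{2} + \frac{N}{2}$ ($h{\left(N \right)} = \frac{N - 7}{2} = \frac{-7 + N}{2} = - \frac{7}{2} + \frac{N}{2}$)
$O = 0$ ($O = \left(-6 + 2 \cdot 3\right) + 0 = \left(-6 + 6\right) + 0 = 0 + 0 = 0$)
$\left(h{\left(R{\left(3,-1 \right)} \right)} + O\right)^{2} = \left(\left(- \frac{7}{2} + \frac{1}{2} \cdot 4\right) + 0\right)^{2} = \left(\left(- \frac{7}{2} + 2\right) + 0\right)^{2} = \left(- \frac{3}{2} + 0\right)^{2} = \left(- \frac{3}{2}\right)^{2} = \frac{9}{4}$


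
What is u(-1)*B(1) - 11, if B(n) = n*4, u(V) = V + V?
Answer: -19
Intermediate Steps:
u(V) = 2*V
B(n) = 4*n
u(-1)*B(1) - 11 = (2*(-1))*(4*1) - 11 = -2*4 - 11 = -8 - 11 = -19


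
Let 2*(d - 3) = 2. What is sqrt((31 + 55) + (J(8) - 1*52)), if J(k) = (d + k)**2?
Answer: sqrt(178) ≈ 13.342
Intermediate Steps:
d = 4 (d = 3 + (1/2)*2 = 3 + 1 = 4)
J(k) = (4 + k)**2
sqrt((31 + 55) + (J(8) - 1*52)) = sqrt((31 + 55) + ((4 + 8)**2 - 1*52)) = sqrt(86 + (12**2 - 52)) = sqrt(86 + (144 - 52)) = sqrt(86 + 92) = sqrt(178)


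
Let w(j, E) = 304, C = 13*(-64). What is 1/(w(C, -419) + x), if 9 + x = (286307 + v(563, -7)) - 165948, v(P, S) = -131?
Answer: 1/120523 ≈ 8.2972e-6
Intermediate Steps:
C = -832
x = 120219 (x = -9 + ((286307 - 131) - 165948) = -9 + (286176 - 165948) = -9 + 120228 = 120219)
1/(w(C, -419) + x) = 1/(304 + 120219) = 1/120523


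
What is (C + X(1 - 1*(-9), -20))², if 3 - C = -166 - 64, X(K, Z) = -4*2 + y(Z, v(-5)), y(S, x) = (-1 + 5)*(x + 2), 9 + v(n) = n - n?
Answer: 38809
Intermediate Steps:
v(n) = -9 (v(n) = -9 + (n - n) = -9 + 0 = -9)
y(S, x) = 8 + 4*x (y(S, x) = 4*(2 + x) = 8 + 4*x)
X(K, Z) = -36 (X(K, Z) = -4*2 + (8 + 4*(-9)) = -8 + (8 - 36) = -8 - 28 = -36)
C = 233 (C = 3 - (-166 - 64) = 3 - 1*(-230) = 3 + 230 = 233)
(C + X(1 - 1*(-9), -20))² = (233 - 36)² = 197² = 38809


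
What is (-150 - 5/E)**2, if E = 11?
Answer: 2739025/121 ≈ 22637.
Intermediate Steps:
(-150 - 5/E)**2 = (-150 - 5/11)**2 = (-1655/11)**2 = 2739025/121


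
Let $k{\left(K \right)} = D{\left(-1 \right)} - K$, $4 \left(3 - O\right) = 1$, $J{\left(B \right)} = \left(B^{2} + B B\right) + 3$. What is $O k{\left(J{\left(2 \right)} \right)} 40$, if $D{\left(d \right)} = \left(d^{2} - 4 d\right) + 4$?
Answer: $-220$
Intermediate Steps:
$J{\left(B \right)} = 3 + 2 B^{2}$ ($J{\left(B \right)} = \left(B^{2} + B^{2}\right) + 3 = 2 B^{2} + 3 = 3 + 2 B^{2}$)
$O = \frac{11}{4}$ ($O = 3 - \frac{1}{4} = \frac{11}{4} \approx 2.75$)
$D{\left(d \right)} = 4 + d^{2} - 4 d$
$k{\left(K \right)} = 9 - K$ ($k{\left(K \right)} = \left(4 + \left(-1\right)^{2} - -4\right) - K = \left(4 + 1 + 4\right) - K = 9 - K$)
$O k{\left(J{\left(2 \right)} \right)} 40 = \frac{11 \left(9 - \left(3 + 2 \cdot 2^{2}\right)\right)}{4} \cdot 40 = \frac{11 \left(9 - \left(3 + 2 \cdot 4\right)\right)}{4} \cdot 40 = \frac{11 \left(9 - \left(3 + 8\right)\right)}{4} \cdot 40 = \frac{11 \left(9 - 11\right)}{4} \cdot 40 = \frac{11}{4} \left(-2\right) 40 = \left(- \frac{11}{2}\right) 40 = -220$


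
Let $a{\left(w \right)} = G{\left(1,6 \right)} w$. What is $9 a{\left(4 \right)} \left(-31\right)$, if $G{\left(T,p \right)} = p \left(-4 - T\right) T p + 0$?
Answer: $200880$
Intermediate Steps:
$G{\left(T,p \right)} = T p^{2} \left(-4 - T\right)$ ($G{\left(T,p \right)} = T p \left(-4 - T\right) p + 0 = T p^{2} \left(-4 - T\right) + 0 = T p^{2} \left(-4 - T\right)$)
$a{\left(w \right)} = - 180 w$ ($a{\left(w \right)} = \left(-1\right) 1 \cdot 6^{2} \left(4 + 1\right) w = \left(-1\right) 1 \cdot 36 \cdot 5 w = - 180 w$)
$9 a{\left(4 \right)} \left(-31\right) = 9 \left(\left(-180\right) 4\right) \left(-31\right) = 9 \left(-720\right) \left(-31\right) = \left(-6480\right) \left(-31\right) = 200880$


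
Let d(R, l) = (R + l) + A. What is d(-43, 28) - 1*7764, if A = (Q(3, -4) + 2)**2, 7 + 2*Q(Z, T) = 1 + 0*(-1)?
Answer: -7778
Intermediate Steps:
Q(Z, T) = -3 (Q(Z, T) = -7/2 + (1 + 0*(-1))/2 = -7/2 + (1 + 0)/2 = -7/2 + (1/2)*1 = -7/2 + 1/2 = -3)
A = 1 (A = (-3 + 2)**2 = (-1)**2 = 1)
d(R, l) = 1 + R + l (d(R, l) = (R + l) + 1 = 1 + R + l)
d(-43, 28) - 1*7764 = (1 - 43 + 28) - 1*7764 = -14 - 7764 = -7778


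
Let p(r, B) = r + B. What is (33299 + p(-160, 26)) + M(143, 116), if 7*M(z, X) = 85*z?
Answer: 244310/7 ≈ 34901.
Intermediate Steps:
M(z, X) = 85*z/7 (M(z, X) = (85*z)/7 = 85*z/7)
p(r, B) = B + r
(33299 + p(-160, 26)) + M(143, 116) = (33299 + (26 - 160)) + (85/7)*143 = (33299 - 134) + 12155/7 = 33165 + 12155/7 = 244310/7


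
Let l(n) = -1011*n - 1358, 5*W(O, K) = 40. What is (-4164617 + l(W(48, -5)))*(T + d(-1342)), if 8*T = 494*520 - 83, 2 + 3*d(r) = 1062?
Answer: -3251056622873/24 ≈ -1.3546e+11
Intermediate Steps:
W(O, K) = 8 (W(O, K) = (⅕)*40 = 8)
d(r) = 1060/3 (d(r) = -⅔ + (⅓)*1062 = -⅔ + 354 = 1060/3)
T = 256797/8 (T = (494*520 - 83)/8 = (256880 - 83)/8 = (⅛)*256797 = 256797/8 ≈ 32100.)
l(n) = -1358 - 1011*n
(-4164617 + l(W(48, -5)))*(T + d(-1342)) = (-4164617 + (-1358 - 1011*8))*(256797/8 + 1060/3) = (-4164617 + (-1358 - 8088))*(778871/24) = (-4164617 - 9446)*(778871/24) = -4174063*778871/24 = -3251056622873/24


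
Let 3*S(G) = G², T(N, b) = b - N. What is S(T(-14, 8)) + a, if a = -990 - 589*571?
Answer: -1011443/3 ≈ -3.3715e+5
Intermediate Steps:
S(G) = G²/3
a = -337309 (a = -990 - 336319 = -337309)
S(T(-14, 8)) + a = (8 - 1*(-14))²/3 - 337309 = (8 + 14)²/3 - 337309 = (⅓)*22² - 337309 = (⅓)*484 - 337309 = 484/3 - 337309 = -1011443/3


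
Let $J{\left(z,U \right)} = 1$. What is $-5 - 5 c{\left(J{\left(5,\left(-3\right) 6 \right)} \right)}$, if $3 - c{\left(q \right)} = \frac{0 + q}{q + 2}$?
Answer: $- \frac{55}{3} \approx -18.333$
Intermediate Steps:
$c{\left(q \right)} = 3 - \frac{q}{2 + q}$ ($c{\left(q \right)} = 3 - \frac{0 + q}{q + 2} = 3 - \frac{q}{2 + q}$)
$-5 - 5 c{\left(J{\left(5,\left(-3\right) 6 \right)} \right)} = -5 - 5 \frac{2 \left(3 + 1\right)}{2 + 1} = -5 - 5 \cdot 2 \cdot \frac{1}{3} \cdot 4 = -5 - \frac{40}{3} = - \frac{55}{3}$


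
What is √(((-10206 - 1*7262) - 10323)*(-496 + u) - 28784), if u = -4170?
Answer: √129644022 ≈ 11386.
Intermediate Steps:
√(((-10206 - 1*7262) - 10323)*(-496 + u) - 28784) = √(((-10206 - 1*7262) - 10323)*(-496 - 4170) - 28784) = √(((-10206 - 7262) - 10323)*(-4666) - 28784) = √((-17468 - 10323)*(-4666) - 28784) = √(-27791*(-4666) - 28784) = √(129672806 - 28784) = √129644022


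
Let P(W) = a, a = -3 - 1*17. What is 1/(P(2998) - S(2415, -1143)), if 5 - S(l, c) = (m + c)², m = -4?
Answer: 1/1315584 ≈ 7.6012e-7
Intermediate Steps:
S(l, c) = 5 - (-4 + c)²
a = -20 (a = -3 - 17 = -20)
P(W) = -20
1/(P(2998) - S(2415, -1143)) = 1/(-20 - (5 - (-4 - 1143)²)) = 1/(-20 - (5 - 1*(-1147)²)) = 1/(-20 - (5 - 1*1315609)) = 1/(-20 - (5 - 1315609)) = 1/(-20 - 1*(-1315604)) = 1/(-20 + 1315604) = 1/1315584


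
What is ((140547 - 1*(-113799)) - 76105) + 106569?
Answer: 284810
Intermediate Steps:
((140547 - 1*(-113799)) - 76105) + 106569 = ((140547 + 113799) - 76105) + 106569 = (254346 - 76105) + 106569 = 178241 + 106569 = 284810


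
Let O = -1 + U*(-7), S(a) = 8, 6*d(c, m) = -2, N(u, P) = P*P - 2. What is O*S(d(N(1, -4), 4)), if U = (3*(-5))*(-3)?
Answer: -2528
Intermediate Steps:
N(u, P) = -2 + P**2 (N(u, P) = P**2 - 2 = -2 + P**2)
U = 45 (U = -15*(-3) = 45)
d(c, m) = -1/3 (d(c, m) = (1/6)*(-2) = -1/3)
O = -316 (O = -1 + 45*(-7) = -1 - 315 = -316)
O*S(d(N(1, -4), 4)) = -316*8 = -2528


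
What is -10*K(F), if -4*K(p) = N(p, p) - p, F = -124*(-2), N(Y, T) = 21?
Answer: -1135/2 ≈ -567.50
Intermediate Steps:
F = 248
K(p) = -21/4 + p/4 (K(p) = -(21 - p)/4 = -21/4 + p/4)
-10*K(F) = -10*(-21/4 + (¼)*248) = -10*(-21/4 + 62) = -10*227/4 = -1135/2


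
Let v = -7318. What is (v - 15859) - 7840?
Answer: -31017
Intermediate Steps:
(v - 15859) - 7840 = (-7318 - 15859) - 7840 = -23177 - 7840 = -31017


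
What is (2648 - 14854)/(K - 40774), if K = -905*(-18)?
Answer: 6103/12242 ≈ 0.49853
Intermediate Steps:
K = 16290
(2648 - 14854)/(K - 40774) = (2648 - 14854)/(16290 - 40774) = -12206/(-24484) = -12206*(-1/24484) = 6103/12242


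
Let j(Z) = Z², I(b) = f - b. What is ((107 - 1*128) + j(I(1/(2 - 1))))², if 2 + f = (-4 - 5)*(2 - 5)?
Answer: 308025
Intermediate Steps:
f = 25 (f = -2 + (-4 - 5)*(2 - 5) = -2 - 9*(-3) = -2 + 27 = 25)
I(b) = 25 - b
((107 - 1*128) + j(I(1/(2 - 1))))² = ((107 - 1*128) + (25 - 1/(2 - 1))²)² = ((107 - 128) + (25 - 1/1)²)² = (-21 + (25 - 1*1)²)² = (-21 + (25 - 1)²)² = (-21 + 24²)² = (-21 + 576)² = 555² = 308025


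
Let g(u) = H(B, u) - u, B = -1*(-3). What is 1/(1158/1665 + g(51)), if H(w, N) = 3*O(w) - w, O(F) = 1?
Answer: -555/27919 ≈ -0.019879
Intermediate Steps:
B = 3
H(w, N) = 3 - w (H(w, N) = 3*1 - w = 3 - w)
g(u) = -u (g(u) = (3 - 1*3) - u = (3 - 3) - u = 0 - u = -u)
1/(1158/1665 + g(51)) = 1/(1158/1665 - 1*51) = 1/(1158*(1/1665) - 51) = 1/(386/555 - 51) = 1/(-27919/555) = -555/27919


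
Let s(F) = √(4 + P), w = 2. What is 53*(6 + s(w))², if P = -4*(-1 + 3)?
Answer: 1696 + 1272*I ≈ 1696.0 + 1272.0*I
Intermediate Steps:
P = -8 (P = -4*2 = -8)
s(F) = 2*I (s(F) = √(4 - 8) = √(-4) = 2*I)
53*(6 + s(w))² = 53*(6 + 2*I)²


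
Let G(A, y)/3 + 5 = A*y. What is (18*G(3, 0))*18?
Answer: -4860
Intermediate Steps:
G(A, y) = -15 + 3*A*y (G(A, y) = -15 + 3*(A*y) = -15 + 3*A*y)
(18*G(3, 0))*18 = (18*(-15 + 3*3*0))*18 = (18*(-15 + 0))*18 = (18*(-15))*18 = -270*18 = -4860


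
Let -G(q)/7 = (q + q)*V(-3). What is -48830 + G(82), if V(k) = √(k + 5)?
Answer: -48830 - 1148*√2 ≈ -50454.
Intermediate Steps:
V(k) = √(5 + k)
G(q) = -14*q*√2 (G(q) = -7*(q + q)*√(5 - 3) = -7*2*q*√2 = -14*q*√2)
-48830 + G(82) = -48830 - 14*82*√2 = -48830 - 1148*√2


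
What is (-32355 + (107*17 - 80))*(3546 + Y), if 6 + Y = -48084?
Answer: 1363759104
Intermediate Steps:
Y = -48090 (Y = -6 - 48084 = -48090)
(-32355 + (107*17 - 80))*(3546 + Y) = (-32355 + (107*17 - 80))*(3546 - 48090) = (-32355 + (1819 - 80))*(-44544) = (-32355 + 1739)*(-44544) = -30616*(-44544) = 1363759104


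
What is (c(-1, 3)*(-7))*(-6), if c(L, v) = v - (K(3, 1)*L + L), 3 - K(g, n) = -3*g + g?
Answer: 546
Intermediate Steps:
K(g, n) = 3 + 2*g (K(g, n) = 3 - (-3*g + g) = 3 - (-2)*g = 3 + 2*g)
c(L, v) = v - 10*L (c(L, v) = v - ((3 + 2*3)*L + L) = v - ((3 + 6)*L + L) = v - (9*L + L) = v - 10*L)
(c(-1, 3)*(-7))*(-6) = ((3 - 10*(-1))*(-7))*(-6) = ((3 + 10)*(-7))*(-6) = (13*(-7))*(-6) = -91*(-6) = 546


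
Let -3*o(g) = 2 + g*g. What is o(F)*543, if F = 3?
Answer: -1991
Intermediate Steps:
o(g) = -2/3 - g**2/3 (o(g) = -(2 + g*g)/3 = -(2 + g**2)/3 = -2/3 - g**2/3)
o(F)*543 = (-2/3 - 1/3*3**2)*543 = (-2/3 - 1/3*9)*543 = (-2/3 - 3)*543 = -11/3*543 = -1991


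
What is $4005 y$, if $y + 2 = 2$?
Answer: $0$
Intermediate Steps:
$y = 0$ ($y = -2 + 2 = 0$)
$4005 y = 4005 \cdot 0 = 0$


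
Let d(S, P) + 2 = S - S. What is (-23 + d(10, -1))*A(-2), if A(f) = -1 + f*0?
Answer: 25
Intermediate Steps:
d(S, P) = -2 (d(S, P) = -2 + (S - S) = -2 + 0 = -2)
A(f) = -1 (A(f) = -1 + 0 = -1)
(-23 + d(10, -1))*A(-2) = (-23 - 2)*(-1) = -25*(-1) = 25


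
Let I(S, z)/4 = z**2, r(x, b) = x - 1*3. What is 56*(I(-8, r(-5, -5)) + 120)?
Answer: 21056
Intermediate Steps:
r(x, b) = -3 + x (r(x, b) = x - 3 = -3 + x)
I(S, z) = 4*z**2
56*(I(-8, r(-5, -5)) + 120) = 56*(4*(-3 - 5)**2 + 120) = 56*(4*(-8)**2 + 120) = 56*(4*64 + 120) = 56*(256 + 120) = 56*376 = 21056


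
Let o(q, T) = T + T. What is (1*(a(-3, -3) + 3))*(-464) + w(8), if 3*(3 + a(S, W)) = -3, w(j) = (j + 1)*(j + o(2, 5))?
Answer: 626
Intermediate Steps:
o(q, T) = 2*T
w(j) = (1 + j)*(10 + j) (w(j) = (j + 1)*(j + 2*5) = (1 + j)*(j + 10) = (1 + j)*(10 + j))
a(S, W) = -4 (a(S, W) = -3 + (⅓)*(-3) = -3 - 1 = -4)
(1*(a(-3, -3) + 3))*(-464) + w(8) = (1*(-4 + 3))*(-464) + (10 + 8² + 11*8) = (1*(-1))*(-464) + (10 + 64 + 88) = -1*(-464) + 162 = 464 + 162 = 626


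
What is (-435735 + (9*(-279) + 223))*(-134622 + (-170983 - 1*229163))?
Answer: 234240683664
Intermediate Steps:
(-435735 + (9*(-279) + 223))*(-134622 + (-170983 - 1*229163)) = (-435735 + (-2511 + 223))*(-134622 + (-170983 - 229163)) = (-435735 - 2288)*(-134622 - 400146) = -438023*(-534768) = 234240683664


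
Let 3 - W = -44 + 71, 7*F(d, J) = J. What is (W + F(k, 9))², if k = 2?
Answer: 25281/49 ≈ 515.94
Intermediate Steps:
F(d, J) = J/7
W = -24 (W = 3 - (-44 + 71) = 3 - 1*27 = 3 - 27 = -24)
(W + F(k, 9))² = (-24 + (⅐)*9)² = (-24 + 9/7)² = (-159/7)² = 25281/49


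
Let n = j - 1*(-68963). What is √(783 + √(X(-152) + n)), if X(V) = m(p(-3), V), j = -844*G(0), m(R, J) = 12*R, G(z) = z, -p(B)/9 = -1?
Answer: √(783 + 17*√239) ≈ 32.339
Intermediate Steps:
p(B) = 9 (p(B) = -9*(-1) = 9)
j = 0 (j = -844*0 = 0)
X(V) = 108 (X(V) = 12*9 = 108)
n = 68963 (n = 0 - 1*(-68963) = 0 + 68963 = 68963)
√(783 + √(X(-152) + n)) = √(783 + √(108 + 68963)) = √(783 + √69071) = √(783 + 17*√239)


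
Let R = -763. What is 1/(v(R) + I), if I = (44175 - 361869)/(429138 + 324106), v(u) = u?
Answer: -376622/287521433 ≈ -0.0013099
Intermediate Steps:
I = -158847/376622 (I = -317694/753244 = -317694*1/753244 = -158847/376622 ≈ -0.42177)
1/(v(R) + I) = 1/(-763 - 158847/376622) = 1/(-287521433/376622) = -376622/287521433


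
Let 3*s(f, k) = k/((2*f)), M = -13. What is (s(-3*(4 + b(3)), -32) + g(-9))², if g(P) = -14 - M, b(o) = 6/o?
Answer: 361/729 ≈ 0.49520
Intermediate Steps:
g(P) = -1 (g(P) = -14 - 1*(-13) = -14 + 13 = -1)
s(f, k) = k/(6*f) (s(f, k) = (k/((2*f)))/3 = (k*(1/(2*f)))/3 = (k/(2*f))/3 = k/(6*f))
(s(-3*(4 + b(3)), -32) + g(-9))² = ((⅙)*(-32)/(-3*(4 + 6/3)) - 1)² = ((⅙)*(-32)/(-3*(4 + 6*(⅓))) - 1)² = ((⅙)*(-32)/(-3*(4 + 2)) - 1)² = ((⅙)*(-32)/(-3*6) - 1)² = ((⅙)*(-32)/(-18) - 1)² = ((⅙)*(-32)*(-1/18) - 1)² = (8/27 - 1)² = (-19/27)² = 361/729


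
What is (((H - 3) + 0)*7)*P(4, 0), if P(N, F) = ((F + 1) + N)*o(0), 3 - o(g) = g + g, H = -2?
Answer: -525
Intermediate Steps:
o(g) = 3 - 2*g (o(g) = 3 - (g + g) = 3 - 2*g)
P(N, F) = 3 + 3*F + 3*N (P(N, F) = ((F + 1) + N)*(3 - 2*0) = ((1 + F) + N)*(3 + 0) = (1 + F + N)*3 = 3 + 3*F + 3*N)
(((H - 3) + 0)*7)*P(4, 0) = (((-2 - 3) + 0)*7)*(3 + 3*0 + 3*4) = ((-5 + 0)*7)*(3 + 0 + 12) = -5*7*15 = -35*15 = -525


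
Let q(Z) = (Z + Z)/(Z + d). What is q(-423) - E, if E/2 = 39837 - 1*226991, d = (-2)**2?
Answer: 156835898/419 ≈ 3.7431e+5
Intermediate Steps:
d = 4
q(Z) = 2*Z/(4 + Z) (q(Z) = (Z + Z)/(Z + 4) = (2*Z)/(4 + Z) = 2*Z/(4 + Z))
E = -374308 (E = 2*(39837 - 1*226991) = 2*(39837 - 226991) = 2*(-187154) = -374308)
q(-423) - E = 2*(-423)/(4 - 423) - 1*(-374308) = 2*(-423)/(-419) + 374308 = 2*(-423)*(-1/419) + 374308 = 846/419 + 374308 = 156835898/419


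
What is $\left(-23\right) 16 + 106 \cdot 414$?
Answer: $43516$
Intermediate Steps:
$\left(-23\right) 16 + 106 \cdot 414 = -368 + 43884 = 43516$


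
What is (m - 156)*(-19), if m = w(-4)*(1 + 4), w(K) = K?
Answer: 3344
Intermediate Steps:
m = -20 (m = -4*(1 + 4) = -4*5 = -20)
(m - 156)*(-19) = (-20 - 156)*(-19) = -176*(-19) = 3344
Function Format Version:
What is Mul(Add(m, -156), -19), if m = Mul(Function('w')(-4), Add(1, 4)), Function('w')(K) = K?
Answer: 3344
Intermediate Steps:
m = -20 (m = Mul(-4, Add(1, 4)) = Mul(-4, 5) = -20)
Mul(Add(m, -156), -19) = Mul(Add(-20, -156), -19) = Mul(-176, -19) = 3344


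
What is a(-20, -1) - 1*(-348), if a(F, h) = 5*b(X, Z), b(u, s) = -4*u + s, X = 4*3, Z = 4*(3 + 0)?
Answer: 168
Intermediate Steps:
Z = 12 (Z = 4*3 = 12)
X = 12
b(u, s) = s - 4*u
a(F, h) = -180 (a(F, h) = 5*(12 - 4*12) = 5*(12 - 48) = 5*(-36) = -180)
a(-20, -1) - 1*(-348) = -180 - 1*(-348) = -180 + 348 = 168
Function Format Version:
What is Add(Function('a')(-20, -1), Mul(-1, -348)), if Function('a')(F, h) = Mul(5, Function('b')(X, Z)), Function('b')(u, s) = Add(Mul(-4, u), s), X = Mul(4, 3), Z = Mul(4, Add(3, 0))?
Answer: 168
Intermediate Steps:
Z = 12 (Z = Mul(4, 3) = 12)
X = 12
Function('b')(u, s) = Add(s, Mul(-4, u))
Function('a')(F, h) = -180 (Function('a')(F, h) = Mul(5, Add(12, Mul(-4, 12))) = Mul(5, Add(12, -48)) = Mul(5, -36) = -180)
Add(Function('a')(-20, -1), Mul(-1, -348)) = Add(-180, Mul(-1, -348)) = Add(-180, 348) = 168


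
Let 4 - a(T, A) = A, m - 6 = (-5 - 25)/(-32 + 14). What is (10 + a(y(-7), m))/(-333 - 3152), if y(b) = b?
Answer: -19/10455 ≈ -0.0018173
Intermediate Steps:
m = 23/3 (m = 6 + (-5 - 25)/(-32 + 14) = 6 - 30/(-18) = 6 - 30*(-1/18) = 6 + 5/3 = 23/3 ≈ 7.6667)
a(T, A) = 4 - A
(10 + a(y(-7), m))/(-333 - 3152) = (10 + (4 - 1*23/3))/(-333 - 3152) = (10 + (4 - 23/3))/(-3485) = (10 - 11/3)*(-1/3485) = (19/3)*(-1/3485) = -19/10455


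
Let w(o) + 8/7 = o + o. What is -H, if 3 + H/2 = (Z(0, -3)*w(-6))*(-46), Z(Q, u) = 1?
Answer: -8422/7 ≈ -1203.1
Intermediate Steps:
w(o) = -8/7 + 2*o (w(o) = -8/7 + (o + o) = -8/7 + 2*o)
H = 8422/7 (H = -6 + 2*((1*(-8/7 + 2*(-6)))*(-46)) = -6 + 2*((1*(-8/7 - 12))*(-46)) = -6 + 2*((1*(-92/7))*(-46)) = -6 + 2*(-92/7*(-46)) = -6 + 2*(4232/7) = -6 + 8464/7 = 8422/7 ≈ 1203.1)
-H = -1*8422/7 = -8422/7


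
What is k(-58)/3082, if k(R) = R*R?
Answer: 1682/1541 ≈ 1.0915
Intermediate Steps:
k(R) = R²
k(-58)/3082 = (-58)²/3082 = 3364*(1/3082) = 1682/1541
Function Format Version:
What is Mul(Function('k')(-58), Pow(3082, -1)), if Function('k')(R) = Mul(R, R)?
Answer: Rational(1682, 1541) ≈ 1.0915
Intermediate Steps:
Function('k')(R) = Pow(R, 2)
Mul(Function('k')(-58), Pow(3082, -1)) = Mul(Pow(-58, 2), Pow(3082, -1)) = Mul(3364, Rational(1, 3082)) = Rational(1682, 1541)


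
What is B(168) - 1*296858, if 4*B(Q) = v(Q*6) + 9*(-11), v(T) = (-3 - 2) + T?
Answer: -296632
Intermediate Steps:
v(T) = -5 + T
B(Q) = -26 + 3*Q/2 (B(Q) = ((-5 + Q*6) + 9*(-11))/4 = ((-5 + 6*Q) - 99)/4 = (-104 + 6*Q)/4 = -26 + 3*Q/2)
B(168) - 1*296858 = (-26 + (3/2)*168) - 1*296858 = (-26 + 252) - 296858 = 226 - 296858 = -296632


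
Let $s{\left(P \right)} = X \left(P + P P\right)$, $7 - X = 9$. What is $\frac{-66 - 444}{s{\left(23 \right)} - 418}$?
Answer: $\frac{255}{761} \approx 0.33509$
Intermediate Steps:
$X = -2$ ($X = 7 - 9 = -2$)
$s{\left(P \right)} = - 2 P - 2 P^{2}$ ($s{\left(P \right)} = - 2 \left(P + P P\right) = - 2 \left(P + P^{2}\right) = - 2 P - 2 P^{2}$)
$\frac{-66 - 444}{s{\left(23 \right)} - 418} = \frac{-66 - 444}{\left(-2\right) 23 \left(1 + 23\right) - 418} = - \frac{510}{\left(-2\right) 23 \cdot 24 - 418} = - \frac{510}{-1104 - 418} = - \frac{510}{-1522} = \left(-510\right) \left(- \frac{1}{1522}\right) = \frac{255}{761}$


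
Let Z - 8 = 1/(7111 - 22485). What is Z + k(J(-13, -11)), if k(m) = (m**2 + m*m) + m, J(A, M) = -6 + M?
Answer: 8747805/15374 ≈ 569.00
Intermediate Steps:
Z = 122991/15374 (Z = 8 + 1/(7111 - 22485) = 8 + 1/(-15374) = 8 - 1/15374 = 122991/15374 ≈ 7.9999)
k(m) = m + 2*m**2 (k(m) = (m**2 + m**2) + m = 2*m**2 + m = m + 2*m**2)
Z + k(J(-13, -11)) = 122991/15374 + (-6 - 11)*(1 + 2*(-6 - 11)) = 122991/15374 - 17*(1 + 2*(-17)) = 122991/15374 - 17*(1 - 34) = 122991/15374 - 17*(-33) = 122991/15374 + 561 = 8747805/15374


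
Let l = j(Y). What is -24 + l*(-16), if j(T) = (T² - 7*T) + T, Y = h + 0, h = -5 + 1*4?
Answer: -136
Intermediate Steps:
h = -1 (h = -5 + 4 = -1)
Y = -1 (Y = -1 + 0 = -1)
j(T) = T² - 6*T
l = 7 (l = -(-6 - 1) = -1*(-7) = 7)
-24 + l*(-16) = -24 + 7*(-16) = -24 - 112 = -136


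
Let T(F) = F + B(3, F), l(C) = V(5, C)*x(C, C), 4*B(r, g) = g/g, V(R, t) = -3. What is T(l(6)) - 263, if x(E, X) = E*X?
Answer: -1483/4 ≈ -370.75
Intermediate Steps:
B(r, g) = ¼ (B(r, g) = (g/g)/4 = (¼)*1 = ¼)
l(C) = -3*C² (l(C) = -3*C*C = -3*C²)
T(F) = ¼ + F (T(F) = F + ¼ = ¼ + F)
T(l(6)) - 263 = (¼ - 3*6²) - 263 = (¼ - 3*36) - 263 = (¼ - 108) - 263 = -431/4 - 263 = -1483/4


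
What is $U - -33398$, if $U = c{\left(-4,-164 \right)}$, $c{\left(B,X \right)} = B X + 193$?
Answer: $34247$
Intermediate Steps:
$c{\left(B,X \right)} = 193 + B X$
$U = 849$ ($U = 193 - -656 = 193 + 656 = 849$)
$U - -33398 = 849 - -33398 = 849 + 33398 = 34247$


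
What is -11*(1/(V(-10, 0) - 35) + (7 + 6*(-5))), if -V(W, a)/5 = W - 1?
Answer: 5049/20 ≈ 252.45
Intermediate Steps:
V(W, a) = 5 - 5*W (V(W, a) = -5*(W - 1) = -5*(-1 + W) = 5 - 5*W)
-11*(1/(V(-10, 0) - 35) + (7 + 6*(-5))) = -11*(1/((5 - 5*(-10)) - 35) + (7 + 6*(-5))) = -11*(1/((5 + 50) - 35) + (7 - 30)) = -11*(1/(55 - 35) - 23) = -11*(1/20 - 23) = -11*(-459/20) = 5049/20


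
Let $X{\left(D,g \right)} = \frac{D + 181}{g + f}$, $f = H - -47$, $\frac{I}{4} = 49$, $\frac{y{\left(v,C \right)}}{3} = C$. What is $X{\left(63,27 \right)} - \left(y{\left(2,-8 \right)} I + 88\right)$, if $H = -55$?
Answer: $\frac{87948}{19} \approx 4628.8$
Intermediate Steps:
$y{\left(v,C \right)} = 3 C$
$I = 196$ ($I = 4 \cdot 49 = 196$)
$f = -8$ ($f = -55 - -47 = -55 + 47 = -8$)
$X{\left(D,g \right)} = \frac{181 + D}{-8 + g}$ ($X{\left(D,g \right)} = \frac{D + 181}{g - 8} = \frac{181 + D}{-8 + g}$)
$X{\left(63,27 \right)} - \left(y{\left(2,-8 \right)} I + 88\right) = \frac{181 + 63}{-8 + 27} - \left(3 \left(-8\right) 196 + 88\right) = \frac{1}{19} \cdot 244 - \left(\left(-24\right) 196 + 88\right) = \frac{1}{19} \cdot 244 - \left(-4704 + 88\right) = \frac{244}{19} - -4616 = \frac{244}{19} + 4616 = \frac{87948}{19}$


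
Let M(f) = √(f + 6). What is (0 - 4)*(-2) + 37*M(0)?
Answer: 8 + 37*√6 ≈ 98.631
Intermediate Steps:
M(f) = √(6 + f)
(0 - 4)*(-2) + 37*M(0) = (0 - 4)*(-2) + 37*√(6 + 0) = -4*(-2) + 37*√6 = 8 + 37*√6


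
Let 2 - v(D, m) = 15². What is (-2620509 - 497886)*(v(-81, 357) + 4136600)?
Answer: -12898857354915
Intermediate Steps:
v(D, m) = -223 (v(D, m) = 2 - 1*15² = 2 - 1*225 = 2 - 225 = -223)
(-2620509 - 497886)*(v(-81, 357) + 4136600) = (-2620509 - 497886)*(-223 + 4136600) = -3118395*4136377 = -12898857354915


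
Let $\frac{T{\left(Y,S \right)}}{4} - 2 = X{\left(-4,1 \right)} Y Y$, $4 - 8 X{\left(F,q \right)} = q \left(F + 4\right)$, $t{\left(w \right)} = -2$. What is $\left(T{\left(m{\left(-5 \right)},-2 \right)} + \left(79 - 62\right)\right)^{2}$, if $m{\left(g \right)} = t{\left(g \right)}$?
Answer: $1089$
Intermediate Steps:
$X{\left(F,q \right)} = \frac{1}{2} - \frac{q \left(4 + F\right)}{8}$ ($X{\left(F,q \right)} = \frac{1}{2} - \frac{q \left(F + 4\right)}{8} = \frac{1}{2} - \frac{q \left(4 + F\right)}{8}$)
$m{\left(g \right)} = -2$
$T{\left(Y,S \right)} = 8 + 2 Y^{2}$ ($T{\left(Y,S \right)} = 8 + 4 \left(\frac{1}{2} - \frac{1}{2} - \left(- \frac{1}{2}\right) 1\right) Y Y = 8 + 4 \left(\frac{1}{2} - \frac{1}{2} + \frac{1}{2}\right) Y Y = 8 + 4 \frac{Y}{2} Y = 8 + 4 \frac{Y^{2}}{2} = 8 + 2 Y^{2}$)
$\left(T{\left(m{\left(-5 \right)},-2 \right)} + \left(79 - 62\right)\right)^{2} = \left(\left(8 + 2 \left(-2\right)^{2}\right) + \left(79 - 62\right)\right)^{2} = \left(\left(8 + 2 \cdot 4\right) + 17\right)^{2} = \left(\left(8 + 8\right) + 17\right)^{2} = \left(16 + 17\right)^{2} = 33^{2} = 1089$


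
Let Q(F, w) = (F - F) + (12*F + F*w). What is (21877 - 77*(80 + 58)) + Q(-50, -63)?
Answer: 13801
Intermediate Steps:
Q(F, w) = 12*F + F*w (Q(F, w) = 0 + (12*F + F*w) = 12*F + F*w)
(21877 - 77*(80 + 58)) + Q(-50, -63) = (21877 - 77*(80 + 58)) - 50*(12 - 63) = (21877 - 77*138) - 50*(-51) = (21877 - 10626) + 2550 = 11251 + 2550 = 13801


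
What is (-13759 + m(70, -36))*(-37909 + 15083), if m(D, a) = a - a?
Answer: 314062934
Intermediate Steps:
m(D, a) = 0
(-13759 + m(70, -36))*(-37909 + 15083) = (-13759 + 0)*(-37909 + 15083) = -13759*(-22826) = 314062934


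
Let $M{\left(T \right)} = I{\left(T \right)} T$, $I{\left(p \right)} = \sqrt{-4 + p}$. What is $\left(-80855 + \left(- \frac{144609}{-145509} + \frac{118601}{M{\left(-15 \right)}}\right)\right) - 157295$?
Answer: $- \frac{11550941247}{48503} + \frac{118601 i \sqrt{19}}{285} \approx -2.3815 \cdot 10^{5} + 1813.9 i$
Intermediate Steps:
$M{\left(T \right)} = T \sqrt{-4 + T}$ ($M{\left(T \right)} = \sqrt{-4 + T} T = T \sqrt{-4 + T}$)
$\left(-80855 + \left(- \frac{144609}{-145509} + \frac{118601}{M{\left(-15 \right)}}\right)\right) - 157295 = \left(-80855 + \left(- \frac{144609}{-145509} + \frac{118601}{\left(-15\right) \sqrt{-4 - 15}}\right)\right) - 157295 = \left(-80855 + \left(\left(-144609\right) \left(- \frac{1}{145509}\right) + \frac{118601}{\left(-15\right) \sqrt{-19}}\right)\right) - 157295 = \left(-80855 + \left(\frac{48203}{48503} + \frac{118601}{\left(-15\right) i \sqrt{19}}\right)\right) - 157295 = \left(-80855 + \left(\frac{48203}{48503} + 118601 \frac{i \sqrt{19}}{285}\right)\right) - 157295 = \left(-80855 + \left(\frac{48203}{48503} + \frac{118601 i \sqrt{19}}{285}\right)\right) - 157295 = \left(- \frac{3921661862}{48503} + \frac{118601 i \sqrt{19}}{285}\right) - 157295 = - \frac{11550941247}{48503} + \frac{118601 i \sqrt{19}}{285}$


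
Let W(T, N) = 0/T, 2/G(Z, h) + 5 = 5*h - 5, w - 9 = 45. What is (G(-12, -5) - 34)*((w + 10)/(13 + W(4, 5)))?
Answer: -76288/455 ≈ -167.67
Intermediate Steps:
w = 54 (w = 9 + 45 = 54)
G(Z, h) = 2/(-10 + 5*h) (G(Z, h) = 2/(-5 + (5*h - 5)) = 2/(-5 + (-5 + 5*h)) = 2/(-10 + 5*h))
W(T, N) = 0
(G(-12, -5) - 34)*((w + 10)/(13 + W(4, 5))) = (2/(5*(-2 - 5)) - 34)*((54 + 10)/(13 + 0)) = ((⅖)/(-7) - 34)*(64/13) = ((⅖)*(-⅐) - 34)*(64*(1/13)) = (-2/35 - 34)*(64/13) = -1192/35*64/13 = -76288/455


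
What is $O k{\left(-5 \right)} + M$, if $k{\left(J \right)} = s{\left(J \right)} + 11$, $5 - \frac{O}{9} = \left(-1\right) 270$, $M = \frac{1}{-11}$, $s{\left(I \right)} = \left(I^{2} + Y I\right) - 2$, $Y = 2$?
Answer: $\frac{653399}{11} \approx 59400.0$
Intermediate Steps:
$s{\left(I \right)} = -2 + I^{2} + 2 I$ ($s{\left(I \right)} = \left(I^{2} + 2 I\right) - 2 = -2 + I^{2} + 2 I$)
$M = - \frac{1}{11} \approx -0.090909$
$O = 2475$ ($O = 45 - 9 \left(\left(-1\right) 270\right) = 45 - -2430 = 45 + 2430 = 2475$)
$k{\left(J \right)} = 9 + J^{2} + 2 J$ ($k{\left(J \right)} = \left(-2 + J^{2} + 2 J\right) + 11 = 9 + J^{2} + 2 J$)
$O k{\left(-5 \right)} + M = 2475 \left(9 + \left(-5\right)^{2} + 2 \left(-5\right)\right) - \frac{1}{11} = 2475 \left(9 + 25 - 10\right) - \frac{1}{11} = 2475 \cdot 24 - \frac{1}{11} = 59400 - \frac{1}{11} = \frac{653399}{11}$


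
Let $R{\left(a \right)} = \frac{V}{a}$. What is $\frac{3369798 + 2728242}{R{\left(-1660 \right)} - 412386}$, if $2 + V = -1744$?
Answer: $- \frac{1687124400}{114093169} \approx -14.787$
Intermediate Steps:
$V = -1746$ ($V = -2 - 1744 = -1746$)
$R{\left(a \right)} = - \frac{1746}{a}$
$\frac{3369798 + 2728242}{R{\left(-1660 \right)} - 412386} = \frac{3369798 + 2728242}{- \frac{1746}{-1660} - 412386} = \frac{6098040}{\left(-1746\right) \left(- \frac{1}{1660}\right) - 412386} = \frac{6098040}{\frac{873}{830} - 412386} = \frac{6098040}{- \frac{342279507}{830}} = 6098040 \left(- \frac{830}{342279507}\right) = - \frac{1687124400}{114093169}$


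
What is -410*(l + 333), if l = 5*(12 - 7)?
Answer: -146780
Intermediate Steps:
l = 25 (l = 5*5 = 25)
-410*(l + 333) = -410*(25 + 333) = -410*358 = -146780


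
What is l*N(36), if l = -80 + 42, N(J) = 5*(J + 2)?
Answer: -7220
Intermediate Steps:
N(J) = 10 + 5*J (N(J) = 5*(2 + J) = 10 + 5*J)
l = -38
l*N(36) = -38*(10 + 5*36) = -38*(10 + 180) = -38*190 = -7220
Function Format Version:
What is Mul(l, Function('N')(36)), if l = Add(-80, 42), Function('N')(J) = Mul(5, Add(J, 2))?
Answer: -7220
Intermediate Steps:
Function('N')(J) = Add(10, Mul(5, J)) (Function('N')(J) = Mul(5, Add(2, J)) = Add(10, Mul(5, J)))
l = -38
Mul(l, Function('N')(36)) = Mul(-38, Add(10, Mul(5, 36))) = Mul(-38, Add(10, 180)) = Mul(-38, 190) = -7220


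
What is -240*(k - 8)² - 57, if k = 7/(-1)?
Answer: -54057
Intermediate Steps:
k = -7 (k = 7*(-1) = -7)
-240*(k - 8)² - 57 = -240*(-7 - 8)² - 57 = -240*(-15)² - 57 = -240*225 - 57 = -54000 - 57 = -54057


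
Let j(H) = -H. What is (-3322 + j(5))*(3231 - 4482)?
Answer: 4162077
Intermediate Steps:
(-3322 + j(5))*(3231 - 4482) = (-3322 - 1*5)*(3231 - 4482) = (-3322 - 5)*(-1251) = -3327*(-1251) = 4162077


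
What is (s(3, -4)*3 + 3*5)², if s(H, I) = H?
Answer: 576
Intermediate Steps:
(s(3, -4)*3 + 3*5)² = (3*3 + 3*5)² = (9 + 15)² = 24² = 576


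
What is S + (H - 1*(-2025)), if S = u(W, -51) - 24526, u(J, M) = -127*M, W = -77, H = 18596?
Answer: 2572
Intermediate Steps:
S = -18049 (S = -127*(-51) - 24526 = 6477 - 24526 = -18049)
S + (H - 1*(-2025)) = -18049 + (18596 - 1*(-2025)) = -18049 + (18596 + 2025) = -18049 + 20621 = 2572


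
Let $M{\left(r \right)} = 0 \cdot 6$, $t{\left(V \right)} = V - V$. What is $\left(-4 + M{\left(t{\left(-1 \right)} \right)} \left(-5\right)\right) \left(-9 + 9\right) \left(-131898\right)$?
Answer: $0$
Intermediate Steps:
$t{\left(V \right)} = 0$
$M{\left(r \right)} = 0$
$\left(-4 + M{\left(t{\left(-1 \right)} \right)} \left(-5\right)\right) \left(-9 + 9\right) \left(-131898\right) = \left(-4 + 0 \left(-5\right)\right) \left(-9 + 9\right) \left(-131898\right) = \left(-4 + 0\right) 0 \left(-131898\right) = \left(-4\right) 0 \left(-131898\right) = 0 \left(-131898\right) = 0$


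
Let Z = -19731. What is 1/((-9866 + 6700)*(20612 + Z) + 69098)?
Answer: -1/2720148 ≈ -3.6763e-7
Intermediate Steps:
1/((-9866 + 6700)*(20612 + Z) + 69098) = 1/((-9866 + 6700)*(20612 - 19731) + 69098) = 1/(-3166*881 + 69098) = 1/(-2789246 + 69098) = 1/(-2720148) = -1/2720148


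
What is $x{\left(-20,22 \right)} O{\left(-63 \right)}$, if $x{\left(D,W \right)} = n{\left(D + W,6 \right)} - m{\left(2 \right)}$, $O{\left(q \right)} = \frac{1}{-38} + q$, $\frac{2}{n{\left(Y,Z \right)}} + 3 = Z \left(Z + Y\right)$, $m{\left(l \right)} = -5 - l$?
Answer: $- \frac{151843}{342} \approx -443.99$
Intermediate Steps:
$n{\left(Y,Z \right)} = \frac{2}{-3 + Z \left(Y + Z\right)}$ ($n{\left(Y,Z \right)} = \frac{2}{-3 + Z \left(Z + Y\right)} = \frac{2}{-3 + Z \left(Y + Z\right)}$)
$O{\left(q \right)} = - \frac{1}{38} + q$
$x{\left(D,W \right)} = 7 + \frac{2}{33 + 6 D + 6 W}$ ($x{\left(D,W \right)} = \frac{2}{-3 + 6^{2} + \left(D + W\right) 6} - \left(-5 - 2\right) = \frac{2}{-3 + 36 + \left(6 D + 6 W\right)} - \left(-5 - 2\right) = \frac{2}{33 + 6 D + 6 W} - -7 = \frac{2}{33 + 6 D + 6 W} + 7 = 7 + \frac{2}{33 + 6 D + 6 W}$)
$x{\left(-20,22 \right)} O{\left(-63 \right)} = \frac{233 + 42 \left(-20\right) + 42 \cdot 22}{3 \left(11 + 2 \left(-20\right) + 2 \cdot 22\right)} \left(- \frac{1}{38} - 63\right) = \frac{233 - 840 + 924}{3 \left(11 - 40 + 44\right)} \left(- \frac{2395}{38}\right) = \frac{1}{3} \cdot \frac{1}{15} \cdot 317 \left(- \frac{2395}{38}\right) = \frac{317}{45} \left(- \frac{2395}{38}\right) = - \frac{151843}{342}$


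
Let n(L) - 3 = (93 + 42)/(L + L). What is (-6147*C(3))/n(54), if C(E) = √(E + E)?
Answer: -24588*√6/17 ≈ -3542.8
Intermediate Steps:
C(E) = √2*√E (C(E) = √(2*E) = √2*√E)
n(L) = 3 + 135/(2*L) (n(L) = 3 + (93 + 42)/(L + L) = 3 + 135/((2*L)) = 3 + 135*(1/(2*L)) = 3 + 135/(2*L))
(-6147*C(3))/n(54) = (-6147*√2*√3)/(3 + (135/2)/54) = (-6147*√6)/(3 + (135/2)*(1/54)) = (-6147*√6)/(3 + 5/4) = (-6147*√6)/(17/4) = -6147*√6*(4/17) = -24588*√6/17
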